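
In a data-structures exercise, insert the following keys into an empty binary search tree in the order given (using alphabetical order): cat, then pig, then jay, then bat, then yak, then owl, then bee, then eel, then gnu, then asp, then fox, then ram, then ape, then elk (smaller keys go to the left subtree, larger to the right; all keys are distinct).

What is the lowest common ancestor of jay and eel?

jay

cat: root
pig: right child of cat (depth 1)
jay: left child of pig (depth 2)
bat: left child of cat (depth 1)
yak: right child of pig (depth 2)
owl: right child of jay (depth 3)
bee: right child of bat (depth 2)
eel: left child of jay (depth 3)
gnu: right child of eel (depth 4)
asp: left child of bat (depth 2)
fox: left child of gnu (depth 5)
ram: left child of yak (depth 3)
ape: left child of asp (depth 3)
elk: left child of fox (depth 6)

Path to jay: cat → pig → jay
Path to eel: cat → pig → jay → eel
jay lies on both paths and is an ancestor of the other node.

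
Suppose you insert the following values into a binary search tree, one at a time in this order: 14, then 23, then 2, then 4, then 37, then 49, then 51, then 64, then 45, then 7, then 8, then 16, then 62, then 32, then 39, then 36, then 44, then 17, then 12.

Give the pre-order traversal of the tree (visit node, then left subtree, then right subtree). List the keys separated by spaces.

Resulting structure (node: left, right):
  14: L=2, R=23
  23: L=16, R=37
  2: L=–, R=4
  4: L=–, R=7
  37: L=32, R=49
  49: L=45, R=51
  51: L=–, R=64
  64: L=62, R=–
  45: L=39, R=–
  7: L=–, R=8
  8: L=–, R=12
  16: L=–, R=17
  62: L=–, R=–
  32: L=–, R=36
  39: L=–, R=44
  36: L=–, R=–
  44: L=–, R=–
  17: L=–, R=–
  12: L=–, R=–

14 2 4 7 8 12 23 16 17 37 32 36 49 45 39 44 51 64 62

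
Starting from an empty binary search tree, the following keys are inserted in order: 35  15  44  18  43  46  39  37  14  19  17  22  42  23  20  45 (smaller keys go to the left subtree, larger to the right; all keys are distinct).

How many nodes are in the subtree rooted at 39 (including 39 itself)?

3

Insert 35: tree is empty, so 35 becomes the root.
Insert 15: 15 < 35 → go left. Place as left child of 35.
Insert 44: 44 > 35 → go right. Place as right child of 35.
Insert 18: 18 < 35 → go left; 18 > 15 → go right. Place as right child of 15.
Insert 43: 43 > 35 → go right; 43 < 44 → go left. Place as left child of 44.
Insert 46: 46 > 35 → go right; 46 > 44 → go right. Place as right child of 44.
Insert 39: 39 > 35 → go right; 39 < 44 → go left; 39 < 43 → go left. Place as left child of 43.
Insert 37: 37 > 35 → go right; 37 < 44 → go left; 37 < 43 → go left; 37 < 39 → go left. Place as left child of 39.
Insert 14: 14 < 35 → go left; 14 < 15 → go left. Place as left child of 15.
Insert 19: 19 < 35 → go left; 19 > 15 → go right; 19 > 18 → go right. Place as right child of 18.
Insert 17: 17 < 35 → go left; 17 > 15 → go right; 17 < 18 → go left. Place as left child of 18.
Insert 22: 22 < 35 → go left; 22 > 15 → go right; 22 > 18 → go right; 22 > 19 → go right. Place as right child of 19.
Insert 42: 42 > 35 → go right; 42 < 44 → go left; 42 < 43 → go left; 42 > 39 → go right. Place as right child of 39.
Insert 23: 23 < 35 → go left; 23 > 15 → go right; 23 > 18 → go right; 23 > 19 → go right; 23 > 22 → go right. Place as right child of 22.
Insert 20: 20 < 35 → go left; 20 > 15 → go right; 20 > 18 → go right; 20 > 19 → go right; 20 < 22 → go left. Place as left child of 22.
Insert 45: 45 > 35 → go right; 45 > 44 → go right; 45 < 46 → go left. Place as left child of 46.

Subtree rooted at 39 contains: 39, 37, 42 — 3 nodes.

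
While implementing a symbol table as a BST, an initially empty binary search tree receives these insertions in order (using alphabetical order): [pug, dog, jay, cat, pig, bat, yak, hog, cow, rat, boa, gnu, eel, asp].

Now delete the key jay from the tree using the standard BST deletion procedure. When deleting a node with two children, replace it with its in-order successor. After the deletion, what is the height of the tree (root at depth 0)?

5

pug: root
dog: left child of pug (depth 1)
jay: right child of dog (depth 2)
cat: left child of dog (depth 2)
pig: right child of jay (depth 3)
bat: left child of cat (depth 3)
yak: right child of pug (depth 1)
hog: left child of jay (depth 3)
cow: right child of cat (depth 3)
rat: left child of yak (depth 2)
boa: right child of bat (depth 4)
gnu: left child of hog (depth 4)
eel: left child of gnu (depth 5)
asp: left child of bat (depth 4)

Delete jay (two children — replace with in-order successor).
After deletion, deepest node is eel at depth 5.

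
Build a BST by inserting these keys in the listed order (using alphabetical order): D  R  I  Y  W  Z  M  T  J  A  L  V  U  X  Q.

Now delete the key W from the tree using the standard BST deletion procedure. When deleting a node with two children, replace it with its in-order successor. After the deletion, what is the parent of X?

Insert D: tree is empty, so D becomes the root.
Insert R: R > D → go right. Place as right child of D.
Insert I: I > D → go right; I < R → go left. Place as left child of R.
Insert Y: Y > D → go right; Y > R → go right. Place as right child of R.
Insert W: W > D → go right; W > R → go right; W < Y → go left. Place as left child of Y.
Insert Z: Z > D → go right; Z > R → go right; Z > Y → go right. Place as right child of Y.
Insert M: M > D → go right; M < R → go left; M > I → go right. Place as right child of I.
Insert T: T > D → go right; T > R → go right; T < Y → go left; T < W → go left. Place as left child of W.
Insert J: J > D → go right; J < R → go left; J > I → go right; J < M → go left. Place as left child of M.
Insert A: A < D → go left. Place as left child of D.
Insert L: L > D → go right; L < R → go left; L > I → go right; L < M → go left; L > J → go right. Place as right child of J.
Insert V: V > D → go right; V > R → go right; V < Y → go left; V < W → go left; V > T → go right. Place as right child of T.
Insert U: U > D → go right; U > R → go right; U < Y → go left; U < W → go left; U > T → go right; U < V → go left. Place as left child of V.
Insert X: X > D → go right; X > R → go right; X < Y → go left; X > W → go right. Place as right child of W.
Insert Q: Q > D → go right; Q < R → go left; Q > I → go right; Q > M → go right. Place as right child of M.

Delete W (two children — replace with in-order successor).
After deletion, X's parent is Y.

Y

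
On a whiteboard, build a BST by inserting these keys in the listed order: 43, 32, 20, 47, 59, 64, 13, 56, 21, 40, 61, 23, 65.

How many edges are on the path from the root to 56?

Insert 43: tree is empty, so 43 becomes the root.
Insert 32: 32 < 43 → go left. Place as left child of 43.
Insert 20: 20 < 43 → go left; 20 < 32 → go left. Place as left child of 32.
Insert 47: 47 > 43 → go right. Place as right child of 43.
Insert 59: 59 > 43 → go right; 59 > 47 → go right. Place as right child of 47.
Insert 64: 64 > 43 → go right; 64 > 47 → go right; 64 > 59 → go right. Place as right child of 59.
Insert 13: 13 < 43 → go left; 13 < 32 → go left; 13 < 20 → go left. Place as left child of 20.
Insert 56: 56 > 43 → go right; 56 > 47 → go right; 56 < 59 → go left. Place as left child of 59.
Insert 21: 21 < 43 → go left; 21 < 32 → go left; 21 > 20 → go right. Place as right child of 20.
Insert 40: 40 < 43 → go left; 40 > 32 → go right. Place as right child of 32.
Insert 61: 61 > 43 → go right; 61 > 47 → go right; 61 > 59 → go right; 61 < 64 → go left. Place as left child of 64.
Insert 23: 23 < 43 → go left; 23 < 32 → go left; 23 > 20 → go right; 23 > 21 → go right. Place as right child of 21.
Insert 65: 65 > 43 → go right; 65 > 47 → go right; 65 > 59 → go right; 65 > 64 → go right. Place as right child of 64.

Path to 56: 43 → 47 → 59 → 56, which is 3 edges.

3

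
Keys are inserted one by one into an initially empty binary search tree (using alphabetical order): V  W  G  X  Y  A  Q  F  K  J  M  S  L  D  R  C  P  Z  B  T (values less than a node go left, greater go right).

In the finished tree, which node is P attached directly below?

M

Insert V: tree is empty, so V becomes the root.
Insert W: W > V → go right. Place as right child of V.
Insert G: G < V → go left. Place as left child of V.
Insert X: X > V → go right; X > W → go right. Place as right child of W.
Insert Y: Y > V → go right; Y > W → go right; Y > X → go right. Place as right child of X.
Insert A: A < V → go left; A < G → go left. Place as left child of G.
Insert Q: Q < V → go left; Q > G → go right. Place as right child of G.
Insert F: F < V → go left; F < G → go left; F > A → go right. Place as right child of A.
Insert K: K < V → go left; K > G → go right; K < Q → go left. Place as left child of Q.
Insert J: J < V → go left; J > G → go right; J < Q → go left; J < K → go left. Place as left child of K.
Insert M: M < V → go left; M > G → go right; M < Q → go left; M > K → go right. Place as right child of K.
Insert S: S < V → go left; S > G → go right; S > Q → go right. Place as right child of Q.
Insert L: L < V → go left; L > G → go right; L < Q → go left; L > K → go right; L < M → go left. Place as left child of M.
Insert D: D < V → go left; D < G → go left; D > A → go right; D < F → go left. Place as left child of F.
Insert R: R < V → go left; R > G → go right; R > Q → go right; R < S → go left. Place as left child of S.
Insert C: C < V → go left; C < G → go left; C > A → go right; C < F → go left; C < D → go left. Place as left child of D.
Insert P: P < V → go left; P > G → go right; P < Q → go left; P > K → go right; P > M → go right. Place as right child of M.
Insert Z: Z > V → go right; Z > W → go right; Z > X → go right; Z > Y → go right. Place as right child of Y.
Insert B: B < V → go left; B < G → go left; B > A → go right; B < F → go left; B < D → go left; B < C → go left. Place as left child of C.
Insert T: T < V → go left; T > G → go right; T > Q → go right; T > S → go right. Place as right child of S.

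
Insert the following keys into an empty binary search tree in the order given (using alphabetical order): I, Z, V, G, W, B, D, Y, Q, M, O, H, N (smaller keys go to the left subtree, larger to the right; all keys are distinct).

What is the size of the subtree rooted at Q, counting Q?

4

Insert I: tree is empty, so I becomes the root.
Insert Z: Z > I → go right. Place as right child of I.
Insert V: V > I → go right; V < Z → go left. Place as left child of Z.
Insert G: G < I → go left. Place as left child of I.
Insert W: W > I → go right; W < Z → go left; W > V → go right. Place as right child of V.
Insert B: B < I → go left; B < G → go left. Place as left child of G.
Insert D: D < I → go left; D < G → go left; D > B → go right. Place as right child of B.
Insert Y: Y > I → go right; Y < Z → go left; Y > V → go right; Y > W → go right. Place as right child of W.
Insert Q: Q > I → go right; Q < Z → go left; Q < V → go left. Place as left child of V.
Insert M: M > I → go right; M < Z → go left; M < V → go left; M < Q → go left. Place as left child of Q.
Insert O: O > I → go right; O < Z → go left; O < V → go left; O < Q → go left; O > M → go right. Place as right child of M.
Insert H: H < I → go left; H > G → go right. Place as right child of G.
Insert N: N > I → go right; N < Z → go left; N < V → go left; N < Q → go left; N > M → go right; N < O → go left. Place as left child of O.

Subtree rooted at Q contains: Q, M, O, N — 4 nodes.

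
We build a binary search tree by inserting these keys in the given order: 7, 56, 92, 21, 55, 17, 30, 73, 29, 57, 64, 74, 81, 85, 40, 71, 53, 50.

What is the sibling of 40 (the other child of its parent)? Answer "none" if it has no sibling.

Insert 7: tree is empty, so 7 becomes the root.
Insert 56: 56 > 7 → go right. Place as right child of 7.
Insert 92: 92 > 7 → go right; 92 > 56 → go right. Place as right child of 56.
Insert 21: 21 > 7 → go right; 21 < 56 → go left. Place as left child of 56.
Insert 55: 55 > 7 → go right; 55 < 56 → go left; 55 > 21 → go right. Place as right child of 21.
Insert 17: 17 > 7 → go right; 17 < 56 → go left; 17 < 21 → go left. Place as left child of 21.
Insert 30: 30 > 7 → go right; 30 < 56 → go left; 30 > 21 → go right; 30 < 55 → go left. Place as left child of 55.
Insert 73: 73 > 7 → go right; 73 > 56 → go right; 73 < 92 → go left. Place as left child of 92.
Insert 29: 29 > 7 → go right; 29 < 56 → go left; 29 > 21 → go right; 29 < 55 → go left; 29 < 30 → go left. Place as left child of 30.
Insert 57: 57 > 7 → go right; 57 > 56 → go right; 57 < 92 → go left; 57 < 73 → go left. Place as left child of 73.
Insert 64: 64 > 7 → go right; 64 > 56 → go right; 64 < 92 → go left; 64 < 73 → go left; 64 > 57 → go right. Place as right child of 57.
Insert 74: 74 > 7 → go right; 74 > 56 → go right; 74 < 92 → go left; 74 > 73 → go right. Place as right child of 73.
Insert 81: 81 > 7 → go right; 81 > 56 → go right; 81 < 92 → go left; 81 > 73 → go right; 81 > 74 → go right. Place as right child of 74.
Insert 85: 85 > 7 → go right; 85 > 56 → go right; 85 < 92 → go left; 85 > 73 → go right; 85 > 74 → go right; 85 > 81 → go right. Place as right child of 81.
Insert 40: 40 > 7 → go right; 40 < 56 → go left; 40 > 21 → go right; 40 < 55 → go left; 40 > 30 → go right. Place as right child of 30.
Insert 71: 71 > 7 → go right; 71 > 56 → go right; 71 < 92 → go left; 71 < 73 → go left; 71 > 57 → go right; 71 > 64 → go right. Place as right child of 64.
Insert 53: 53 > 7 → go right; 53 < 56 → go left; 53 > 21 → go right; 53 < 55 → go left; 53 > 30 → go right; 53 > 40 → go right. Place as right child of 40.
Insert 50: 50 > 7 → go right; 50 < 56 → go left; 50 > 21 → go right; 50 < 55 → go left; 50 > 30 → go right; 50 > 40 → go right; 50 < 53 → go left. Place as left child of 53.

40's parent is 30; the other child of 30 is 29.

29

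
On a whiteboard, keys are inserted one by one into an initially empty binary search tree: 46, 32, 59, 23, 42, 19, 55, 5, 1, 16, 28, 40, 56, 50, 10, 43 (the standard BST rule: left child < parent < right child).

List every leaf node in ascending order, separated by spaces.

46: root
32: left child of 46 (depth 1)
59: right child of 46 (depth 1)
23: left child of 32 (depth 2)
42: right child of 32 (depth 2)
19: left child of 23 (depth 3)
55: left child of 59 (depth 2)
5: left child of 19 (depth 4)
1: left child of 5 (depth 5)
16: right child of 5 (depth 5)
28: right child of 23 (depth 3)
40: left child of 42 (depth 3)
56: right child of 55 (depth 3)
50: left child of 55 (depth 3)
10: left child of 16 (depth 6)
43: right child of 42 (depth 3)

1 10 28 40 43 50 56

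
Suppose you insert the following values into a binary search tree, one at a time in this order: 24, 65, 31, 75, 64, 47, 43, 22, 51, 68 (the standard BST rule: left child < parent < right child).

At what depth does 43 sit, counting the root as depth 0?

5

24: root
65: right child of 24 (depth 1)
31: left child of 65 (depth 2)
75: right child of 65 (depth 2)
64: right child of 31 (depth 3)
47: left child of 64 (depth 4)
43: left child of 47 (depth 5)
22: left child of 24 (depth 1)
51: right child of 47 (depth 5)
68: left child of 75 (depth 3)

Path to 43: 24 → 65 → 31 → 64 → 47 → 43, which is 5 edges.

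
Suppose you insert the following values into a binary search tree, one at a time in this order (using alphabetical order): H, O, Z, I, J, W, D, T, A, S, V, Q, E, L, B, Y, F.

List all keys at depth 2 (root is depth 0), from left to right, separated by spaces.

Resulting structure (node: left, right):
  H: L=D, R=O
  O: L=I, R=Z
  Z: L=W, R=–
  I: L=–, R=J
  J: L=–, R=L
  W: L=T, R=Y
  D: L=A, R=E
  T: L=S, R=V
  A: L=–, R=B
  S: L=Q, R=–
  V: L=–, R=–
  Q: L=–, R=–
  E: L=–, R=F
  L: L=–, R=–
  B: L=–, R=–
  Y: L=–, R=–
  F: L=–, R=–

A E I Z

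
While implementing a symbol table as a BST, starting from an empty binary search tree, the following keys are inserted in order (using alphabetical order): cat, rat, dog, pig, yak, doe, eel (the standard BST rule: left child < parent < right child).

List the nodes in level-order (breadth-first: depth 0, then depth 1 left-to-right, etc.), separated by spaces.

cat rat dog yak doe pig eel

cat: root
rat: right child of cat (depth 1)
dog: left child of rat (depth 2)
pig: right child of dog (depth 3)
yak: right child of rat (depth 2)
doe: left child of dog (depth 3)
eel: left child of pig (depth 4)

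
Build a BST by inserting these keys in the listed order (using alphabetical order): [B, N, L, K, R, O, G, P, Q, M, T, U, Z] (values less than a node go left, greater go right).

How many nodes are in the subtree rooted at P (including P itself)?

Resulting structure (node: left, right):
  B: L=–, R=N
  N: L=L, R=R
  L: L=K, R=M
  K: L=G, R=–
  R: L=O, R=T
  O: L=–, R=P
  G: L=–, R=–
  P: L=–, R=Q
  Q: L=–, R=–
  M: L=–, R=–
  T: L=–, R=U
  U: L=–, R=Z
  Z: L=–, R=–

Subtree rooted at P contains: P, Q — 2 nodes.

2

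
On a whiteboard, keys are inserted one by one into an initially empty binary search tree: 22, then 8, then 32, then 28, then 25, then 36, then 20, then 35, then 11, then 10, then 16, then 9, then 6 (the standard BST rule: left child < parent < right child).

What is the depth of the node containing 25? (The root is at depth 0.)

22: root
8: left child of 22 (depth 1)
32: right child of 22 (depth 1)
28: left child of 32 (depth 2)
25: left child of 28 (depth 3)
36: right child of 32 (depth 2)
20: right child of 8 (depth 2)
35: left child of 36 (depth 3)
11: left child of 20 (depth 3)
10: left child of 11 (depth 4)
16: right child of 11 (depth 4)
9: left child of 10 (depth 5)
6: left child of 8 (depth 2)

Path to 25: 22 → 32 → 28 → 25, which is 3 edges.

3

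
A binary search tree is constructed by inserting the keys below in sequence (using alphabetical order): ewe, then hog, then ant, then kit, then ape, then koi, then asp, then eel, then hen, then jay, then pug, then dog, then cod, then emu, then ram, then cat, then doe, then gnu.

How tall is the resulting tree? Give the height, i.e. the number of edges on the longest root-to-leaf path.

ewe: root
hog: right child of ewe (depth 1)
ant: left child of ewe (depth 1)
kit: right child of hog (depth 2)
ape: right child of ant (depth 2)
koi: right child of kit (depth 3)
asp: right child of ape (depth 3)
eel: right child of asp (depth 4)
hen: left child of hog (depth 2)
jay: left child of kit (depth 3)
pug: right child of koi (depth 4)
dog: left child of eel (depth 5)
cod: left child of dog (depth 6)
emu: right child of eel (depth 5)
ram: right child of pug (depth 5)
cat: left child of cod (depth 7)
doe: right child of cod (depth 7)
gnu: left child of hen (depth 3)

The deepest node is cat at depth 7.

7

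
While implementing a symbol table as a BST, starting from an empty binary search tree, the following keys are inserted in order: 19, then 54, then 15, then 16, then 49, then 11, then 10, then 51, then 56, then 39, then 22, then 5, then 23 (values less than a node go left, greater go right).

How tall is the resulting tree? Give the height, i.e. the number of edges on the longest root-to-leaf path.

Insert 19: tree is empty, so 19 becomes the root.
Insert 54: 54 > 19 → go right. Place as right child of 19.
Insert 15: 15 < 19 → go left. Place as left child of 19.
Insert 16: 16 < 19 → go left; 16 > 15 → go right. Place as right child of 15.
Insert 49: 49 > 19 → go right; 49 < 54 → go left. Place as left child of 54.
Insert 11: 11 < 19 → go left; 11 < 15 → go left. Place as left child of 15.
Insert 10: 10 < 19 → go left; 10 < 15 → go left; 10 < 11 → go left. Place as left child of 11.
Insert 51: 51 > 19 → go right; 51 < 54 → go left; 51 > 49 → go right. Place as right child of 49.
Insert 56: 56 > 19 → go right; 56 > 54 → go right. Place as right child of 54.
Insert 39: 39 > 19 → go right; 39 < 54 → go left; 39 < 49 → go left. Place as left child of 49.
Insert 22: 22 > 19 → go right; 22 < 54 → go left; 22 < 49 → go left; 22 < 39 → go left. Place as left child of 39.
Insert 5: 5 < 19 → go left; 5 < 15 → go left; 5 < 11 → go left; 5 < 10 → go left. Place as left child of 10.
Insert 23: 23 > 19 → go right; 23 < 54 → go left; 23 < 49 → go left; 23 < 39 → go left; 23 > 22 → go right. Place as right child of 22.

The deepest node is 23 at depth 5.

5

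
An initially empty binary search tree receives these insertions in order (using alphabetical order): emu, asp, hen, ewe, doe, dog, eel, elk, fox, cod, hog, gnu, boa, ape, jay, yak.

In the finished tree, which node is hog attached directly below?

hen

Resulting structure (node: left, right):
  emu: L=asp, R=hen
  asp: L=ape, R=doe
  hen: L=ewe, R=hog
  ewe: L=–, R=fox
  doe: L=cod, R=dog
  dog: L=–, R=eel
  eel: L=–, R=elk
  elk: L=–, R=–
  fox: L=–, R=gnu
  cod: L=boa, R=–
  hog: L=–, R=jay
  gnu: L=–, R=–
  boa: L=–, R=–
  ape: L=–, R=–
  jay: L=–, R=yak
  yak: L=–, R=–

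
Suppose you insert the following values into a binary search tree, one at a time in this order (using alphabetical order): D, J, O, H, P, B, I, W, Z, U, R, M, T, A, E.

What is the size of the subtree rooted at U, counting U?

3

Resulting structure (node: left, right):
  D: L=B, R=J
  J: L=H, R=O
  O: L=M, R=P
  H: L=E, R=I
  P: L=–, R=W
  B: L=A, R=–
  I: L=–, R=–
  W: L=U, R=Z
  Z: L=–, R=–
  U: L=R, R=–
  R: L=–, R=T
  M: L=–, R=–
  T: L=–, R=–
  A: L=–, R=–
  E: L=–, R=–

Subtree rooted at U contains: U, R, T — 3 nodes.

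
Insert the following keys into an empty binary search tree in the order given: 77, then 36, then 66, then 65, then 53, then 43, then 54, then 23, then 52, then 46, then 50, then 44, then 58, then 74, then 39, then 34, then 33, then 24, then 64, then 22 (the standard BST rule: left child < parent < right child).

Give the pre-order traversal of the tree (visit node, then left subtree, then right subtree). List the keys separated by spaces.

77 36 23 22 34 33 24 66 65 53 43 39 52 46 44 50 54 58 64 74

77: root
36: left child of 77 (depth 1)
66: right child of 36 (depth 2)
65: left child of 66 (depth 3)
53: left child of 65 (depth 4)
43: left child of 53 (depth 5)
54: right child of 53 (depth 5)
23: left child of 36 (depth 2)
52: right child of 43 (depth 6)
46: left child of 52 (depth 7)
50: right child of 46 (depth 8)
44: left child of 46 (depth 8)
58: right child of 54 (depth 6)
74: right child of 66 (depth 3)
39: left child of 43 (depth 6)
34: right child of 23 (depth 3)
33: left child of 34 (depth 4)
24: left child of 33 (depth 5)
64: right child of 58 (depth 7)
22: left child of 23 (depth 3)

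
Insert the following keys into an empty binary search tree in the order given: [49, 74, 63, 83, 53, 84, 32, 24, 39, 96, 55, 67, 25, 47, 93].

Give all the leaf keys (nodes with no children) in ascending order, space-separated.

25 47 55 67 93

49: root
74: right child of 49 (depth 1)
63: left child of 74 (depth 2)
83: right child of 74 (depth 2)
53: left child of 63 (depth 3)
84: right child of 83 (depth 3)
32: left child of 49 (depth 1)
24: left child of 32 (depth 2)
39: right child of 32 (depth 2)
96: right child of 84 (depth 4)
55: right child of 53 (depth 4)
67: right child of 63 (depth 3)
25: right child of 24 (depth 3)
47: right child of 39 (depth 3)
93: left child of 96 (depth 5)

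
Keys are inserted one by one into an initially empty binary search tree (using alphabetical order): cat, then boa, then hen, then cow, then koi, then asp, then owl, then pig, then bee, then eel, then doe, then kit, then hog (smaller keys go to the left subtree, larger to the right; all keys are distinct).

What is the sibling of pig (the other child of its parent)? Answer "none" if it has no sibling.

cat: root
boa: left child of cat (depth 1)
hen: right child of cat (depth 1)
cow: left child of hen (depth 2)
koi: right child of hen (depth 2)
asp: left child of boa (depth 2)
owl: right child of koi (depth 3)
pig: right child of owl (depth 4)
bee: right child of asp (depth 3)
eel: right child of cow (depth 3)
doe: left child of eel (depth 4)
kit: left child of koi (depth 3)
hog: left child of kit (depth 4)

pig's parent is owl, which has only one child.

none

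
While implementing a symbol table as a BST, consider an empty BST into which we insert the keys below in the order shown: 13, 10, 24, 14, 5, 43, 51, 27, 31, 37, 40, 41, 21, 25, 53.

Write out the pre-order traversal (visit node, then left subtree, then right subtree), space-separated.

13 10 5 24 14 21 43 27 25 31 37 40 41 51 53

Insert 13: tree is empty, so 13 becomes the root.
Insert 10: 10 < 13 → go left. Place as left child of 13.
Insert 24: 24 > 13 → go right. Place as right child of 13.
Insert 14: 14 > 13 → go right; 14 < 24 → go left. Place as left child of 24.
Insert 5: 5 < 13 → go left; 5 < 10 → go left. Place as left child of 10.
Insert 43: 43 > 13 → go right; 43 > 24 → go right. Place as right child of 24.
Insert 51: 51 > 13 → go right; 51 > 24 → go right; 51 > 43 → go right. Place as right child of 43.
Insert 27: 27 > 13 → go right; 27 > 24 → go right; 27 < 43 → go left. Place as left child of 43.
Insert 31: 31 > 13 → go right; 31 > 24 → go right; 31 < 43 → go left; 31 > 27 → go right. Place as right child of 27.
Insert 37: 37 > 13 → go right; 37 > 24 → go right; 37 < 43 → go left; 37 > 27 → go right; 37 > 31 → go right. Place as right child of 31.
Insert 40: 40 > 13 → go right; 40 > 24 → go right; 40 < 43 → go left; 40 > 27 → go right; 40 > 31 → go right; 40 > 37 → go right. Place as right child of 37.
Insert 41: 41 > 13 → go right; 41 > 24 → go right; 41 < 43 → go left; 41 > 27 → go right; 41 > 31 → go right; 41 > 37 → go right; 41 > 40 → go right. Place as right child of 40.
Insert 21: 21 > 13 → go right; 21 < 24 → go left; 21 > 14 → go right. Place as right child of 14.
Insert 25: 25 > 13 → go right; 25 > 24 → go right; 25 < 43 → go left; 25 < 27 → go left. Place as left child of 27.
Insert 53: 53 > 13 → go right; 53 > 24 → go right; 53 > 43 → go right; 53 > 51 → go right. Place as right child of 51.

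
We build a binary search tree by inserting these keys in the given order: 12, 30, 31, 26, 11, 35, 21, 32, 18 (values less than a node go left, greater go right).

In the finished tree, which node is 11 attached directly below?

12

12: root
30: right child of 12 (depth 1)
31: right child of 30 (depth 2)
26: left child of 30 (depth 2)
11: left child of 12 (depth 1)
35: right child of 31 (depth 3)
21: left child of 26 (depth 3)
32: left child of 35 (depth 4)
18: left child of 21 (depth 4)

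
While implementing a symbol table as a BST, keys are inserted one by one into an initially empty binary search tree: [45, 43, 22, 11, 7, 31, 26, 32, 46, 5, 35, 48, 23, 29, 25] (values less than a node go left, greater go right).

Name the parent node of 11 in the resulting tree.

22

Insert 45: tree is empty, so 45 becomes the root.
Insert 43: 43 < 45 → go left. Place as left child of 45.
Insert 22: 22 < 45 → go left; 22 < 43 → go left. Place as left child of 43.
Insert 11: 11 < 45 → go left; 11 < 43 → go left; 11 < 22 → go left. Place as left child of 22.
Insert 7: 7 < 45 → go left; 7 < 43 → go left; 7 < 22 → go left; 7 < 11 → go left. Place as left child of 11.
Insert 31: 31 < 45 → go left; 31 < 43 → go left; 31 > 22 → go right. Place as right child of 22.
Insert 26: 26 < 45 → go left; 26 < 43 → go left; 26 > 22 → go right; 26 < 31 → go left. Place as left child of 31.
Insert 32: 32 < 45 → go left; 32 < 43 → go left; 32 > 22 → go right; 32 > 31 → go right. Place as right child of 31.
Insert 46: 46 > 45 → go right. Place as right child of 45.
Insert 5: 5 < 45 → go left; 5 < 43 → go left; 5 < 22 → go left; 5 < 11 → go left; 5 < 7 → go left. Place as left child of 7.
Insert 35: 35 < 45 → go left; 35 < 43 → go left; 35 > 22 → go right; 35 > 31 → go right; 35 > 32 → go right. Place as right child of 32.
Insert 48: 48 > 45 → go right; 48 > 46 → go right. Place as right child of 46.
Insert 23: 23 < 45 → go left; 23 < 43 → go left; 23 > 22 → go right; 23 < 31 → go left; 23 < 26 → go left. Place as left child of 26.
Insert 29: 29 < 45 → go left; 29 < 43 → go left; 29 > 22 → go right; 29 < 31 → go left; 29 > 26 → go right. Place as right child of 26.
Insert 25: 25 < 45 → go left; 25 < 43 → go left; 25 > 22 → go right; 25 < 31 → go left; 25 < 26 → go left; 25 > 23 → go right. Place as right child of 23.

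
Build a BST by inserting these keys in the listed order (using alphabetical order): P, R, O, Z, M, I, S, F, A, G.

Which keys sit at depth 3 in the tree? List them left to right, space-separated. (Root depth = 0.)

I S

P: root
R: right child of P (depth 1)
O: left child of P (depth 1)
Z: right child of R (depth 2)
M: left child of O (depth 2)
I: left child of M (depth 3)
S: left child of Z (depth 3)
F: left child of I (depth 4)
A: left child of F (depth 5)
G: right child of F (depth 5)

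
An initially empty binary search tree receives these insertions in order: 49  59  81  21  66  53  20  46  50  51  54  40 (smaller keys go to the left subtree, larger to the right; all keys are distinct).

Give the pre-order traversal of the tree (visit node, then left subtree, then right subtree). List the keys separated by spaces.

49 21 20 46 40 59 53 50 51 54 81 66

49: root
59: right child of 49 (depth 1)
81: right child of 59 (depth 2)
21: left child of 49 (depth 1)
66: left child of 81 (depth 3)
53: left child of 59 (depth 2)
20: left child of 21 (depth 2)
46: right child of 21 (depth 2)
50: left child of 53 (depth 3)
51: right child of 50 (depth 4)
54: right child of 53 (depth 3)
40: left child of 46 (depth 3)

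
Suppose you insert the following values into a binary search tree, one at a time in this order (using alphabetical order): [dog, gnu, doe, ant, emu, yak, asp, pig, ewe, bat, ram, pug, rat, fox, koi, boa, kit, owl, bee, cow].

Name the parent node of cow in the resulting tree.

dog: root
gnu: right child of dog (depth 1)
doe: left child of dog (depth 1)
ant: left child of doe (depth 2)
emu: left child of gnu (depth 2)
yak: right child of gnu (depth 2)
asp: right child of ant (depth 3)
pig: left child of yak (depth 3)
ewe: right child of emu (depth 3)
bat: right child of asp (depth 4)
ram: right child of pig (depth 4)
pug: left child of ram (depth 5)
rat: right child of ram (depth 5)
fox: right child of ewe (depth 4)
koi: left child of pig (depth 4)
boa: right child of bat (depth 5)
kit: left child of koi (depth 5)
owl: right child of koi (depth 5)
bee: left child of boa (depth 6)
cow: right child of boa (depth 6)

boa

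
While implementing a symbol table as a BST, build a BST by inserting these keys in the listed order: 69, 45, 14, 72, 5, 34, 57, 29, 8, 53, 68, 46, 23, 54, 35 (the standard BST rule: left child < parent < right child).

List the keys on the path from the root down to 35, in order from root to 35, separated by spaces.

69 45 14 34 35

69: root
45: left child of 69 (depth 1)
14: left child of 45 (depth 2)
72: right child of 69 (depth 1)
5: left child of 14 (depth 3)
34: right child of 14 (depth 3)
57: right child of 45 (depth 2)
29: left child of 34 (depth 4)
8: right child of 5 (depth 4)
53: left child of 57 (depth 3)
68: right child of 57 (depth 3)
46: left child of 53 (depth 4)
23: left child of 29 (depth 5)
54: right child of 53 (depth 4)
35: right child of 34 (depth 4)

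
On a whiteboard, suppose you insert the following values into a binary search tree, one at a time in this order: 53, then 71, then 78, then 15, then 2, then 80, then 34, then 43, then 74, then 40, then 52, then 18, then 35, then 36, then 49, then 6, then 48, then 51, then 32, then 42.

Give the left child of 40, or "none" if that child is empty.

53: root
71: right child of 53 (depth 1)
78: right child of 71 (depth 2)
15: left child of 53 (depth 1)
2: left child of 15 (depth 2)
80: right child of 78 (depth 3)
34: right child of 15 (depth 2)
43: right child of 34 (depth 3)
74: left child of 78 (depth 3)
40: left child of 43 (depth 4)
52: right child of 43 (depth 4)
18: left child of 34 (depth 3)
35: left child of 40 (depth 5)
36: right child of 35 (depth 6)
49: left child of 52 (depth 5)
6: right child of 2 (depth 3)
48: left child of 49 (depth 6)
51: right child of 49 (depth 6)
32: right child of 18 (depth 4)
42: right child of 40 (depth 5)

35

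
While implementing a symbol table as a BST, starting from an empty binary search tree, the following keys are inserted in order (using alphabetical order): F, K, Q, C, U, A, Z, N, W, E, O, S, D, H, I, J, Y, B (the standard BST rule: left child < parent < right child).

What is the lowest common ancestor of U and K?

K

Insert F: tree is empty, so F becomes the root.
Insert K: K > F → go right. Place as right child of F.
Insert Q: Q > F → go right; Q > K → go right. Place as right child of K.
Insert C: C < F → go left. Place as left child of F.
Insert U: U > F → go right; U > K → go right; U > Q → go right. Place as right child of Q.
Insert A: A < F → go left; A < C → go left. Place as left child of C.
Insert Z: Z > F → go right; Z > K → go right; Z > Q → go right; Z > U → go right. Place as right child of U.
Insert N: N > F → go right; N > K → go right; N < Q → go left. Place as left child of Q.
Insert W: W > F → go right; W > K → go right; W > Q → go right; W > U → go right; W < Z → go left. Place as left child of Z.
Insert E: E < F → go left; E > C → go right. Place as right child of C.
Insert O: O > F → go right; O > K → go right; O < Q → go left; O > N → go right. Place as right child of N.
Insert S: S > F → go right; S > K → go right; S > Q → go right; S < U → go left. Place as left child of U.
Insert D: D < F → go left; D > C → go right; D < E → go left. Place as left child of E.
Insert H: H > F → go right; H < K → go left. Place as left child of K.
Insert I: I > F → go right; I < K → go left; I > H → go right. Place as right child of H.
Insert J: J > F → go right; J < K → go left; J > H → go right; J > I → go right. Place as right child of I.
Insert Y: Y > F → go right; Y > K → go right; Y > Q → go right; Y > U → go right; Y < Z → go left; Y > W → go right. Place as right child of W.
Insert B: B < F → go left; B < C → go left; B > A → go right. Place as right child of A.

Path to U: F → K → Q → U
Path to K: F → K
K lies on both paths and is an ancestor of the other node.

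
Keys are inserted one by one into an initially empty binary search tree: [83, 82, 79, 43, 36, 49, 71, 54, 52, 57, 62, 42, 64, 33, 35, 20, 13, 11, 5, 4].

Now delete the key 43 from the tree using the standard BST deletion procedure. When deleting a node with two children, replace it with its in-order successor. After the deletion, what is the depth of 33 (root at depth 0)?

5

Insert 83: tree is empty, so 83 becomes the root.
Insert 82: 82 < 83 → go left. Place as left child of 83.
Insert 79: 79 < 83 → go left; 79 < 82 → go left. Place as left child of 82.
Insert 43: 43 < 83 → go left; 43 < 82 → go left; 43 < 79 → go left. Place as left child of 79.
Insert 36: 36 < 83 → go left; 36 < 82 → go left; 36 < 79 → go left; 36 < 43 → go left. Place as left child of 43.
Insert 49: 49 < 83 → go left; 49 < 82 → go left; 49 < 79 → go left; 49 > 43 → go right. Place as right child of 43.
Insert 71: 71 < 83 → go left; 71 < 82 → go left; 71 < 79 → go left; 71 > 43 → go right; 71 > 49 → go right. Place as right child of 49.
Insert 54: 54 < 83 → go left; 54 < 82 → go left; 54 < 79 → go left; 54 > 43 → go right; 54 > 49 → go right; 54 < 71 → go left. Place as left child of 71.
Insert 52: 52 < 83 → go left; 52 < 82 → go left; 52 < 79 → go left; 52 > 43 → go right; 52 > 49 → go right; 52 < 71 → go left; 52 < 54 → go left. Place as left child of 54.
Insert 57: 57 < 83 → go left; 57 < 82 → go left; 57 < 79 → go left; 57 > 43 → go right; 57 > 49 → go right; 57 < 71 → go left; 57 > 54 → go right. Place as right child of 54.
Insert 62: 62 < 83 → go left; 62 < 82 → go left; 62 < 79 → go left; 62 > 43 → go right; 62 > 49 → go right; 62 < 71 → go left; 62 > 54 → go right; 62 > 57 → go right. Place as right child of 57.
Insert 42: 42 < 83 → go left; 42 < 82 → go left; 42 < 79 → go left; 42 < 43 → go left; 42 > 36 → go right. Place as right child of 36.
Insert 64: 64 < 83 → go left; 64 < 82 → go left; 64 < 79 → go left; 64 > 43 → go right; 64 > 49 → go right; 64 < 71 → go left; 64 > 54 → go right; 64 > 57 → go right; 64 > 62 → go right. Place as right child of 62.
Insert 33: 33 < 83 → go left; 33 < 82 → go left; 33 < 79 → go left; 33 < 43 → go left; 33 < 36 → go left. Place as left child of 36.
Insert 35: 35 < 83 → go left; 35 < 82 → go left; 35 < 79 → go left; 35 < 43 → go left; 35 < 36 → go left; 35 > 33 → go right. Place as right child of 33.
Insert 20: 20 < 83 → go left; 20 < 82 → go left; 20 < 79 → go left; 20 < 43 → go left; 20 < 36 → go left; 20 < 33 → go left. Place as left child of 33.
Insert 13: 13 < 83 → go left; 13 < 82 → go left; 13 < 79 → go left; 13 < 43 → go left; 13 < 36 → go left; 13 < 33 → go left; 13 < 20 → go left. Place as left child of 20.
Insert 11: 11 < 83 → go left; 11 < 82 → go left; 11 < 79 → go left; 11 < 43 → go left; 11 < 36 → go left; 11 < 33 → go left; 11 < 20 → go left; 11 < 13 → go left. Place as left child of 13.
Insert 5: 5 < 83 → go left; 5 < 82 → go left; 5 < 79 → go left; 5 < 43 → go left; 5 < 36 → go left; 5 < 33 → go left; 5 < 20 → go left; 5 < 13 → go left; 5 < 11 → go left. Place as left child of 11.
Insert 4: 4 < 83 → go left; 4 < 82 → go left; 4 < 79 → go left; 4 < 43 → go left; 4 < 36 → go left; 4 < 33 → go left; 4 < 20 → go left; 4 < 13 → go left; 4 < 11 → go left; 4 < 5 → go left. Place as left child of 5.

Delete 43 (two children — replace with in-order successor).
After deletion, path to 33: 83 → 82 → 79 → 49 → 36 → 33.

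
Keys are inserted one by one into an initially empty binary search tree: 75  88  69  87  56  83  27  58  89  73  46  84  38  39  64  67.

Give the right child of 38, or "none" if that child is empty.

Insert 75: tree is empty, so 75 becomes the root.
Insert 88: 88 > 75 → go right. Place as right child of 75.
Insert 69: 69 < 75 → go left. Place as left child of 75.
Insert 87: 87 > 75 → go right; 87 < 88 → go left. Place as left child of 88.
Insert 56: 56 < 75 → go left; 56 < 69 → go left. Place as left child of 69.
Insert 83: 83 > 75 → go right; 83 < 88 → go left; 83 < 87 → go left. Place as left child of 87.
Insert 27: 27 < 75 → go left; 27 < 69 → go left; 27 < 56 → go left. Place as left child of 56.
Insert 58: 58 < 75 → go left; 58 < 69 → go left; 58 > 56 → go right. Place as right child of 56.
Insert 89: 89 > 75 → go right; 89 > 88 → go right. Place as right child of 88.
Insert 73: 73 < 75 → go left; 73 > 69 → go right. Place as right child of 69.
Insert 46: 46 < 75 → go left; 46 < 69 → go left; 46 < 56 → go left; 46 > 27 → go right. Place as right child of 27.
Insert 84: 84 > 75 → go right; 84 < 88 → go left; 84 < 87 → go left; 84 > 83 → go right. Place as right child of 83.
Insert 38: 38 < 75 → go left; 38 < 69 → go left; 38 < 56 → go left; 38 > 27 → go right; 38 < 46 → go left. Place as left child of 46.
Insert 39: 39 < 75 → go left; 39 < 69 → go left; 39 < 56 → go left; 39 > 27 → go right; 39 < 46 → go left; 39 > 38 → go right. Place as right child of 38.
Insert 64: 64 < 75 → go left; 64 < 69 → go left; 64 > 56 → go right; 64 > 58 → go right. Place as right child of 58.
Insert 67: 67 < 75 → go left; 67 < 69 → go left; 67 > 56 → go right; 67 > 58 → go right; 67 > 64 → go right. Place as right child of 64.

39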